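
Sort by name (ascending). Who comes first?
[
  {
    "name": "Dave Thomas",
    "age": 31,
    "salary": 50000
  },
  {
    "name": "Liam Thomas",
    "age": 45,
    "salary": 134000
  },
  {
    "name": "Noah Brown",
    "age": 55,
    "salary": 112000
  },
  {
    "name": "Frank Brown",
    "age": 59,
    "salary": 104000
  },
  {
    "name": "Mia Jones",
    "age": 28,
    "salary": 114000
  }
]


Sort by: name (ascending)

Sorted order:
  1. Dave Thomas (name = Dave Thomas)
  2. Frank Brown (name = Frank Brown)
  3. Liam Thomas (name = Liam Thomas)
  4. Mia Jones (name = Mia Jones)
  5. Noah Brown (name = Noah Brown)

First: Dave Thomas

Dave Thomas


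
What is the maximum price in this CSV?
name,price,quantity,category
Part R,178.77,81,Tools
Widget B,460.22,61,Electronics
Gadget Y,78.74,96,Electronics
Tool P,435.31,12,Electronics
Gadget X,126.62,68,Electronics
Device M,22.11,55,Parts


Computing maximum price:
Values: [178.77, 460.22, 78.74, 435.31, 126.62, 22.11]
Max = 460.22

460.22


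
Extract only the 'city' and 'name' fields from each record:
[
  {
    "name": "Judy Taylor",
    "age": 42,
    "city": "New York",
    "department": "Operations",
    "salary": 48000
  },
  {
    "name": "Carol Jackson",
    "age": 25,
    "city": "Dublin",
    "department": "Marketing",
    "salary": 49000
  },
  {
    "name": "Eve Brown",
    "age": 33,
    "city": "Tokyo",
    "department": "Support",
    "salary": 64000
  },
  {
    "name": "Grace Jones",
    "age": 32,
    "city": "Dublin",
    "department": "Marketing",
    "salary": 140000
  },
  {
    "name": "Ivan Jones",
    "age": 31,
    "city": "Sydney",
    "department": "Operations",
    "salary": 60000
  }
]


Original: 5 records with fields: name, age, city, department, salary
Keep: ['city', 'name']
Drop: ['age', 'department', 'salary']
Result: 5 records, 2 fields each

[
  {
    "city": "New York",
    "name": "Judy Taylor"
  },
  {
    "city": "Dublin",
    "name": "Carol Jackson"
  },
  {
    "city": "Tokyo",
    "name": "Eve Brown"
  },
  {
    "city": "Dublin",
    "name": "Grace Jones"
  },
  {
    "city": "Sydney",
    "name": "Ivan Jones"
  }
]


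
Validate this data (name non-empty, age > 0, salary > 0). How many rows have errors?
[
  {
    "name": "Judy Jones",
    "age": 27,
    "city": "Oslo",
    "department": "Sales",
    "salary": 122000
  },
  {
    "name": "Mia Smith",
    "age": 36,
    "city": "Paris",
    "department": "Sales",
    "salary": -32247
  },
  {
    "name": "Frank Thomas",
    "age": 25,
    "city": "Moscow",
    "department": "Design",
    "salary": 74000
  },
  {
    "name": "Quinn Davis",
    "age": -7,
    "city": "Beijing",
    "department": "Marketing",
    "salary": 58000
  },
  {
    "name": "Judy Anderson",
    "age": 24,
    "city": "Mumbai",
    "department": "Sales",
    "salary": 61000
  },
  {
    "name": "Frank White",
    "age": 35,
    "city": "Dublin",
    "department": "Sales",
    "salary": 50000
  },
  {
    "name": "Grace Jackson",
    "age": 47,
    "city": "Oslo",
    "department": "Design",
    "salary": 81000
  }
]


Validating 7 records:
Rules: name non-empty, age > 0, salary > 0

  Row 1 (Judy Jones): OK
  Row 2 (Mia Smith): negative salary: -32247
  Row 3 (Frank Thomas): OK
  Row 4 (Quinn Davis): negative age: -7
  Row 5 (Judy Anderson): OK
  Row 6 (Frank White): OK
  Row 7 (Grace Jackson): OK

Total errors: 2

2 errors


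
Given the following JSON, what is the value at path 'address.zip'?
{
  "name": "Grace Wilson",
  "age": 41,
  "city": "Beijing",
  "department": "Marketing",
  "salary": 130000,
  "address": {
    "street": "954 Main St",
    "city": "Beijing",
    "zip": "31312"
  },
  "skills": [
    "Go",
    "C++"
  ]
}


Query: address.zip
Path: address -> zip
Value: 31312

31312


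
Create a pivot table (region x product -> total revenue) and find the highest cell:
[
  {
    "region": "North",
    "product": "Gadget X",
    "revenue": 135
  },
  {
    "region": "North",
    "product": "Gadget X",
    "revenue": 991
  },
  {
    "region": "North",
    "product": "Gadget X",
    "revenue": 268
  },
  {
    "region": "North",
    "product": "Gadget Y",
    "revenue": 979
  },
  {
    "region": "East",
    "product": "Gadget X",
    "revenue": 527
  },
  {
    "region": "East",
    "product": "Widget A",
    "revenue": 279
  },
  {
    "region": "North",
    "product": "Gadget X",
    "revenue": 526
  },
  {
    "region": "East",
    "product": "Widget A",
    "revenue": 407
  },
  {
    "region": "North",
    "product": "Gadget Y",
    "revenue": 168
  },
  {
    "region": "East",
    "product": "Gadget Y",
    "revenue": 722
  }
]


Pivot: region (rows) x product (columns) -> total revenue

     Gadget X      Gadget Y      Widget A    
East           527           722           686  
North         1920          1147             0  

Highest: North / Gadget X = $1920

North / Gadget X = $1920


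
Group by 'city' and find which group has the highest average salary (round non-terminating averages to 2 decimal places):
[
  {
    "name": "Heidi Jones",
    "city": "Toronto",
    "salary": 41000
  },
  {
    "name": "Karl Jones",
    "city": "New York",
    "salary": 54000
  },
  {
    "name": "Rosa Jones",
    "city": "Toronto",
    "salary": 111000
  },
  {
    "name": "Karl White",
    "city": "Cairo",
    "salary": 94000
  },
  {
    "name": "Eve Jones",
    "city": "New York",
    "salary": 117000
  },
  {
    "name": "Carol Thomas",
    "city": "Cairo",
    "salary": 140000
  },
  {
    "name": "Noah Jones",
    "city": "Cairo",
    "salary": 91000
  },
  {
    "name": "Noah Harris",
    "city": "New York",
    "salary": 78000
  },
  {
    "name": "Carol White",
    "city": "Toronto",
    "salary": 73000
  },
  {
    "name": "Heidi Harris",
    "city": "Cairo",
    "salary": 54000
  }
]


Group by: city

Groups:
  Cairo: 4 people, avg salary = 379000/4 = $94750
  New York: 3 people, avg salary = 249000/3 = $83000
  Toronto: 3 people, avg salary = 225000/3 = $75000

Highest average salary: Cairo ($94750)

Cairo ($94750)


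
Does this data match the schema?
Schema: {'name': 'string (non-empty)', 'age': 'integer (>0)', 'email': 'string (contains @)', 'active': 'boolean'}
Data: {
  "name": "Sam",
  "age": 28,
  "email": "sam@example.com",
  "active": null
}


Validating each field against schema:
  name: OK (non-empty string)
  age: OK (positive integer)
  email: OK (string with @)
  active: FAIL (null is not a boolean)

Result: INVALID (1 error: active)

INVALID (1 error: active)


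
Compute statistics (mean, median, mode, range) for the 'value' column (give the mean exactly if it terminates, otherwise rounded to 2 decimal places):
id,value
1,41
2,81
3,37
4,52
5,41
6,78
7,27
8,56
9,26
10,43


Data: [41, 81, 37, 52, 41, 78, 27, 56, 26, 43]
Count: 10
Sum: 482
Mean: 482/10 = 48.2
Sorted: [26, 27, 37, 41, 41, 43, 52, 56, 78, 81]
Median: 42.0
Mode: 41 (2 times)
Range: 81 - 26 = 55
Min: 26, Max: 81

mean=48.2, median=42.0, mode=41, range=55


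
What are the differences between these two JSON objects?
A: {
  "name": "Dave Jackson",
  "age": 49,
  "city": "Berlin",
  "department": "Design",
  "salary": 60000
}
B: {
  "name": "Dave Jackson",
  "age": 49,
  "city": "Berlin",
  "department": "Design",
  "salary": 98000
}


Comparing each field (in key order):
  name: same
  age: same
  city: same
  department: same
  salary: DIFFERENT
Differences:
  salary: 60000 -> 98000

1 field(s) changed

1 change: salary


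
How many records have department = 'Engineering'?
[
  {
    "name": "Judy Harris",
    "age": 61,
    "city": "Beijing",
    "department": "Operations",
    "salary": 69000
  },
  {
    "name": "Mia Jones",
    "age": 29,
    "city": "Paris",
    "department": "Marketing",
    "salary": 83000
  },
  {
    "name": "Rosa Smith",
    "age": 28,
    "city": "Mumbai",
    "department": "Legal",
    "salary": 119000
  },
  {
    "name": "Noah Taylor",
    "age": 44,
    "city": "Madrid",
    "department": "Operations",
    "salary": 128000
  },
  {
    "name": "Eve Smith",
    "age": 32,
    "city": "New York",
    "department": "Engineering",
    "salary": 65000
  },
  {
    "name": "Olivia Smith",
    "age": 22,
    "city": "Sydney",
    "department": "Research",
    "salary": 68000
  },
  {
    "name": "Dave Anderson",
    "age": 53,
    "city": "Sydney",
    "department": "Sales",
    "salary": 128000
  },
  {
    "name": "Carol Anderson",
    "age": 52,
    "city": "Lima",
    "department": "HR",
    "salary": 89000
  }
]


Data: 8 records
Condition: department = 'Engineering'

Checking each record:
  Judy Harris: Operations
  Mia Jones: Marketing
  Rosa Smith: Legal
  Noah Taylor: Operations
  Eve Smith: Engineering MATCH
  Olivia Smith: Research
  Dave Anderson: Sales
  Carol Anderson: HR

Count: 1

1


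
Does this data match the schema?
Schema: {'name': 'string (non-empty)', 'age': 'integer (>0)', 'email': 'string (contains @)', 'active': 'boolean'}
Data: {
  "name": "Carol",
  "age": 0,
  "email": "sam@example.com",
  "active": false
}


Validating each field against schema:
  name: OK (non-empty string)
  age: FAIL (0 is not > 0)
  email: OK (string with @)
  active: OK (boolean)

Result: INVALID (1 error: age)

INVALID (1 error: age)


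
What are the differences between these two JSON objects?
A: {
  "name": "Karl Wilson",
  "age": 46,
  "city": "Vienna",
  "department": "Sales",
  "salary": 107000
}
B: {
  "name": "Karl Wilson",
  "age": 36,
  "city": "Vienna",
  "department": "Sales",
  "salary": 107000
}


Comparing each field (in key order):
  name: same
  age: DIFFERENT
  city: same
  department: same
  salary: same
Differences:
  age: 46 -> 36

1 field(s) changed

1 change: age


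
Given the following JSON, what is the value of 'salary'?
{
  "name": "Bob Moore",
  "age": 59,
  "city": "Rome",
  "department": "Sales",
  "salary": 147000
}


Looking up field 'salary'
Value: 147000

147000


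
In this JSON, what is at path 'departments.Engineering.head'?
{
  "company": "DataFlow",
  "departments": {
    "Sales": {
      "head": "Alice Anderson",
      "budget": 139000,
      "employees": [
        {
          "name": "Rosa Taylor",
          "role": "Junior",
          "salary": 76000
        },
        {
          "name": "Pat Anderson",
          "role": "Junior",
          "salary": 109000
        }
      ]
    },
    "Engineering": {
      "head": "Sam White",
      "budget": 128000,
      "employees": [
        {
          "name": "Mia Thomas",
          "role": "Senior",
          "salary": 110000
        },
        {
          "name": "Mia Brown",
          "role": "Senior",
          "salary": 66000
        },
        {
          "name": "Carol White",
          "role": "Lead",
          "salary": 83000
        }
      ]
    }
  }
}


Path: departments.Engineering.head

Navigate:
  -> departments
  -> Engineering
  -> head = 'Sam White'

Sam White


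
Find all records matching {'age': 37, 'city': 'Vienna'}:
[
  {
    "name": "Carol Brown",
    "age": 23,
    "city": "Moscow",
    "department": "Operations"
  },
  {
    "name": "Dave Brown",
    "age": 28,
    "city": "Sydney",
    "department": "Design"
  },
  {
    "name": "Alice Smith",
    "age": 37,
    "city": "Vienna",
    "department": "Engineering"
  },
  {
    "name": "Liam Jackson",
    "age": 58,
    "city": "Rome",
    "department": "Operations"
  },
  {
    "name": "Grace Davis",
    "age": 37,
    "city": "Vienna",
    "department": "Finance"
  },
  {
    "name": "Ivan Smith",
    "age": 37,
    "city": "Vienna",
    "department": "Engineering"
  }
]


Search criteria: {'age': 37, 'city': 'Vienna'}

Checking 6 records:
  Carol Brown: {age: 23, city: Moscow}
  Dave Brown: {age: 28, city: Sydney}
  Alice Smith: {age: 37, city: Vienna} <-- MATCH
  Liam Jackson: {age: 58, city: Rome}
  Grace Davis: {age: 37, city: Vienna} <-- MATCH
  Ivan Smith: {age: 37, city: Vienna} <-- MATCH

Matches: ["Alice Smith", "Grace Davis", "Ivan Smith"]

["Alice Smith", "Grace Davis", "Ivan Smith"]


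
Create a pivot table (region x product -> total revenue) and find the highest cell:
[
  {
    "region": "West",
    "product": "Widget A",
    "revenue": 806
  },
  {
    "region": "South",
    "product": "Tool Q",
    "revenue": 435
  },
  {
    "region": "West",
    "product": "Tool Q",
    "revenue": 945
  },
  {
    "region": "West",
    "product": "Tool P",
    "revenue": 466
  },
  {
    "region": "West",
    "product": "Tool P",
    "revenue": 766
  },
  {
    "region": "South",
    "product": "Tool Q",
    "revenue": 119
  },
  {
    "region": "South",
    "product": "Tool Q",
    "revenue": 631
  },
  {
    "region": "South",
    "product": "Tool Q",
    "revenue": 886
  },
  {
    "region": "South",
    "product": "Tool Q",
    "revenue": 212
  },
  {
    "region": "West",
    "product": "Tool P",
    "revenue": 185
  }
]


Pivot: region (rows) x product (columns) -> total revenue

     Tool P        Tool Q        Widget A    
South            0          2283             0  
West          1417           945           806  

Highest: South / Tool Q = $2283

South / Tool Q = $2283


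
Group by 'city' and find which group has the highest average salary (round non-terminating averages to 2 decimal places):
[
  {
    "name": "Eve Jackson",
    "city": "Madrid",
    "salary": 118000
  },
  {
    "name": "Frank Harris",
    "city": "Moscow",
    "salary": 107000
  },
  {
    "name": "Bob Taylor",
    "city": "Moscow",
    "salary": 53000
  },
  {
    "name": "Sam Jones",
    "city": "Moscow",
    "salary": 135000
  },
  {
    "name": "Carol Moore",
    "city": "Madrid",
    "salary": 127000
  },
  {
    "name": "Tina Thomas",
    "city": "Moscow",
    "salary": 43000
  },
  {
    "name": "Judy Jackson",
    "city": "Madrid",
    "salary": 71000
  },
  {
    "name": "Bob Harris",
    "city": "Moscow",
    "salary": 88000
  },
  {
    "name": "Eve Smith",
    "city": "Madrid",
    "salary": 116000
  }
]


Group by: city

Groups:
  Madrid: 4 people, avg salary = 432000/4 = $108000
  Moscow: 5 people, avg salary = 426000/5 = $85200

Highest average salary: Madrid ($108000)

Madrid ($108000)


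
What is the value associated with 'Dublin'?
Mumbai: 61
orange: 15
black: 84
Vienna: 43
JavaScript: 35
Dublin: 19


Looking up key 'Dublin'
Value: 19

19


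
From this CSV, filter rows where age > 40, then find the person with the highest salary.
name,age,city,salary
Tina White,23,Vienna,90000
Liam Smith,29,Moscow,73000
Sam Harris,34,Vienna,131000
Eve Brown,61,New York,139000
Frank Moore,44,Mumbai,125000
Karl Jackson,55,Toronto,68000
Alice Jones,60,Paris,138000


Filter: age > 40
Sort by: salary (descending)

Filtered records (4):
  Eve Brown, age 61, salary $139000
  Alice Jones, age 60, salary $138000
  Frank Moore, age 44, salary $125000
  Karl Jackson, age 55, salary $68000

Highest salary: Eve Brown ($139000)

Eve Brown


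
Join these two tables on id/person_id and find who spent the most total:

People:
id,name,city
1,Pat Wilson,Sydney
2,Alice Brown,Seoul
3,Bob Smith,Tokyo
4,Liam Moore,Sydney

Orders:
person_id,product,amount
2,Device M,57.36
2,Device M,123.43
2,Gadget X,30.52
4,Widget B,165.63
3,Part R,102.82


Join on: people.id = orders.person_id

Joined rows:
  Alice Brown (Seoul) bought Device M for $57.36
  Alice Brown (Seoul) bought Device M for $123.43
  Alice Brown (Seoul) bought Gadget X for $30.52
  Liam Moore (Sydney) bought Widget B for $165.63
  Bob Smith (Tokyo) bought Part R for $102.82

Total per person:
  Alice Brown: $211.31
  Liam Moore: $165.63
  Bob Smith: $102.82

Top spender: Alice Brown ($211.31)

Alice Brown ($211.31)


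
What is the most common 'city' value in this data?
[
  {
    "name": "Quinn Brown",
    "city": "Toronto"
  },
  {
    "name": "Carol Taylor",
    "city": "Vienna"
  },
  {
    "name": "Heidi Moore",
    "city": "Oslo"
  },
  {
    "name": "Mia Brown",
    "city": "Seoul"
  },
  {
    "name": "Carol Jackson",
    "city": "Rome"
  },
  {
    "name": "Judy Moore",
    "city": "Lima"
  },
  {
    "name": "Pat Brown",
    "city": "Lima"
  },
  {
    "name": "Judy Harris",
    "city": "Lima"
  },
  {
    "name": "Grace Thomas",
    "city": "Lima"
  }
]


Counting 'city' values across 9 records:

  Lima: 4 ####
  Toronto: 1 #
  Vienna: 1 #
  Oslo: 1 #
  Seoul: 1 #
  Rome: 1 #

Most common: Lima (4 times)

Lima (4 times)


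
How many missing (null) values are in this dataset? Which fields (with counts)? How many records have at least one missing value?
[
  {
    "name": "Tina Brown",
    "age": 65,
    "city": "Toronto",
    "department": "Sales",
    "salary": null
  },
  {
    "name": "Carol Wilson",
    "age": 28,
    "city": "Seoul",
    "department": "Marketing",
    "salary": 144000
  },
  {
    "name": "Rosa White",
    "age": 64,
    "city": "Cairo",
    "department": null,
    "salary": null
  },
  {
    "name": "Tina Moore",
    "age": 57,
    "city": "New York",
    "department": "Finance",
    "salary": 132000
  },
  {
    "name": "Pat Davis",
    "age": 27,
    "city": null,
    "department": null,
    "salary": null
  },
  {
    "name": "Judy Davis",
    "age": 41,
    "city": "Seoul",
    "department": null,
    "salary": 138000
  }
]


Checking for missing (null) values in 6 records:

  Tina Brown: salary
  Carol Wilson: complete
  Rosa White: department, salary
  Tina Moore: complete
  Pat Davis: city, department, salary
  Judy Davis: department

Per field:
  name: 0 missing
  age: 0 missing
  city: 1 missing
  department: 3 missing
  salary: 3 missing

Total missing values: 7
Records with any missing: 4

7 missing values (city: 1, department: 3, salary: 3); 4 incomplete records


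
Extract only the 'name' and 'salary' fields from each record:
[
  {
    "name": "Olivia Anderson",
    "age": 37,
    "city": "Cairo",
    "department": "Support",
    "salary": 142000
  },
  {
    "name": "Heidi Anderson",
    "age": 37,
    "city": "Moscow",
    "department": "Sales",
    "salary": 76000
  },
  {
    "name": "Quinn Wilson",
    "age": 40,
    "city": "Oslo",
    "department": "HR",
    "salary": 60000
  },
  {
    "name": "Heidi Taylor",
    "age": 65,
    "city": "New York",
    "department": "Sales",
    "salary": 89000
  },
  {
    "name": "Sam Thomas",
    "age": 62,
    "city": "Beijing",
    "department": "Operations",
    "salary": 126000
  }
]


Original: 5 records with fields: name, age, city, department, salary
Keep: ['name', 'salary']
Drop: ['age', 'city', 'department']
Result: 5 records, 2 fields each

[
  {
    "name": "Olivia Anderson",
    "salary": 142000
  },
  {
    "name": "Heidi Anderson",
    "salary": 76000
  },
  {
    "name": "Quinn Wilson",
    "salary": 60000
  },
  {
    "name": "Heidi Taylor",
    "salary": 89000
  },
  {
    "name": "Sam Thomas",
    "salary": 126000
  }
]


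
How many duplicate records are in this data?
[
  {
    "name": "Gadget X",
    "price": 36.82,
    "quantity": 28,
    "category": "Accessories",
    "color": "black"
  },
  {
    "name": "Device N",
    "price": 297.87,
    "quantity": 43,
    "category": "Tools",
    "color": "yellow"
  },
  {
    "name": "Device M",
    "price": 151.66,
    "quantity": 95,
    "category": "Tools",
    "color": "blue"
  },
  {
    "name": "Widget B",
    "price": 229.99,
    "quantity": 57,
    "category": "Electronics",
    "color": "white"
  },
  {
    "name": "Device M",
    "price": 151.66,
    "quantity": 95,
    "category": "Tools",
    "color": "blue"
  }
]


Checking 5 records for duplicates:

  Row 1: Gadget X ($36.82, qty 28)
  Row 2: Device N ($297.87, qty 43)
  Row 3: Device M ($151.66, qty 95)
  Row 4: Widget B ($229.99, qty 57)
  Row 5: Device M ($151.66, qty 95) <-- DUPLICATE

Duplicates found: 1
Unique records: 4

1 duplicates, 4 unique


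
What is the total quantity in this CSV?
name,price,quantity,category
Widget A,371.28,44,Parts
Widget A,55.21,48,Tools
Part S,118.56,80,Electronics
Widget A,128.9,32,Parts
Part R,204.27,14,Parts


Computing total quantity:
Values: [44, 48, 80, 32, 14]
Sum = 218

218


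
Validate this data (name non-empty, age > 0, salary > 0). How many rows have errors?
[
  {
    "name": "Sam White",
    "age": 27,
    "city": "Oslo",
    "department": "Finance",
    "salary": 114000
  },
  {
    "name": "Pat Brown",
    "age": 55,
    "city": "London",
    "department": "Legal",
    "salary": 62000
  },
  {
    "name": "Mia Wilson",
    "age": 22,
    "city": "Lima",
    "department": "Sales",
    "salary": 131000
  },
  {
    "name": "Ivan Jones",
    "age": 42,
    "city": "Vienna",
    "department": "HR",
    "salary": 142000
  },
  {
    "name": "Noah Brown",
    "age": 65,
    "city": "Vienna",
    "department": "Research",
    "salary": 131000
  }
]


Validating 5 records:
Rules: name non-empty, age > 0, salary > 0

  Row 1 (Sam White): OK
  Row 2 (Pat Brown): OK
  Row 3 (Mia Wilson): OK
  Row 4 (Ivan Jones): OK
  Row 5 (Noah Brown): OK

Total errors: 0

0 errors


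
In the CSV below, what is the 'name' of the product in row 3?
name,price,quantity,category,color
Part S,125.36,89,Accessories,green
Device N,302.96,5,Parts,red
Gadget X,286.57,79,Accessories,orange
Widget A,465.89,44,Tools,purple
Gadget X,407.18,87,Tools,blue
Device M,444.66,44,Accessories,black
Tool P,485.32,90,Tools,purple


Query: Row 3 ('Gadget X'), column 'name'
Value: Gadget X

Gadget X


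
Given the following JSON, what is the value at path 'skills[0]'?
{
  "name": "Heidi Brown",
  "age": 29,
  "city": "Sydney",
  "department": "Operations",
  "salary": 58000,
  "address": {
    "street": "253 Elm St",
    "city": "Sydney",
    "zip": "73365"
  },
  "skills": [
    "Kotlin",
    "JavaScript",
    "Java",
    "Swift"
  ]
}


Query: skills[0]
Path: skills -> first element
Value: Kotlin

Kotlin


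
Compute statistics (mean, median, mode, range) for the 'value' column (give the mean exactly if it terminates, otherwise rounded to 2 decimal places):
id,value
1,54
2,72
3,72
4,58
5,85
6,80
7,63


Data: [54, 72, 72, 58, 85, 80, 63]
Count: 7
Sum: 484
Mean: 484/7 ≈ 69.14 (rounded to 2 decimal places)
Sorted: [54, 58, 63, 72, 72, 80, 85]
Median: 72.0
Mode: 72 (2 times)
Range: 85 - 54 = 31
Min: 54, Max: 85

mean≈69.14, median=72.0, mode=72, range=31


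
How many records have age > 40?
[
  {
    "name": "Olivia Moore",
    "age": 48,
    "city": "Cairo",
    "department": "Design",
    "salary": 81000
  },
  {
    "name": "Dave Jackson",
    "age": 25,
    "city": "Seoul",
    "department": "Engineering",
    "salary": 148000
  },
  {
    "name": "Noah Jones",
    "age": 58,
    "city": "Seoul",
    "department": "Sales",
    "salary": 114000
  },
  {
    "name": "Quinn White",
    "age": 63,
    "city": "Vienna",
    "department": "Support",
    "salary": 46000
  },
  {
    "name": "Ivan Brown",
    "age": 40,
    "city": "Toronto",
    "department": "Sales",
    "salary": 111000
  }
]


Data: 5 records
Condition: age > 40

Checking each record:
  Olivia Moore: 48 MATCH
  Dave Jackson: 25
  Noah Jones: 58 MATCH
  Quinn White: 63 MATCH
  Ivan Brown: 40

Count: 3

3


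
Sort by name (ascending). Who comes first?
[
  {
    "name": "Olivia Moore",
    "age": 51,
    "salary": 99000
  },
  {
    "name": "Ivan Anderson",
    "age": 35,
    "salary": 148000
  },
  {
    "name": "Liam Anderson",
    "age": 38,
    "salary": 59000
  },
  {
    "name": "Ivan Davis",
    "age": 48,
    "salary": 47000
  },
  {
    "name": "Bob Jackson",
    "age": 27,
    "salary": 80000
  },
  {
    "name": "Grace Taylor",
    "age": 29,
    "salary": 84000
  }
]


Sort by: name (ascending)

Sorted order:
  1. Bob Jackson (name = Bob Jackson)
  2. Grace Taylor (name = Grace Taylor)
  3. Ivan Anderson (name = Ivan Anderson)
  4. Ivan Davis (name = Ivan Davis)
  5. Liam Anderson (name = Liam Anderson)
  6. Olivia Moore (name = Olivia Moore)

First: Bob Jackson

Bob Jackson


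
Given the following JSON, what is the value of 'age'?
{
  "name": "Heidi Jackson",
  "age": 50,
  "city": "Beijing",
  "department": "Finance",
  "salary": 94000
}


Looking up field 'age'
Value: 50

50


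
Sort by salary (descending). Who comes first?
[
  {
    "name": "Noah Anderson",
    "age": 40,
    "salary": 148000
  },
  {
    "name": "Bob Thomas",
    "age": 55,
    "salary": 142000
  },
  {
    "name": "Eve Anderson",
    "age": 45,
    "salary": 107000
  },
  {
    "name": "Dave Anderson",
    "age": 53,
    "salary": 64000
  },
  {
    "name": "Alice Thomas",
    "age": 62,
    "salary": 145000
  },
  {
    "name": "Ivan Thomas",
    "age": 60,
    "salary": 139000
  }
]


Sort by: salary (descending)

Sorted order:
  1. Noah Anderson (salary = 148000)
  2. Alice Thomas (salary = 145000)
  3. Bob Thomas (salary = 142000)
  4. Ivan Thomas (salary = 139000)
  5. Eve Anderson (salary = 107000)
  6. Dave Anderson (salary = 64000)

First: Noah Anderson

Noah Anderson


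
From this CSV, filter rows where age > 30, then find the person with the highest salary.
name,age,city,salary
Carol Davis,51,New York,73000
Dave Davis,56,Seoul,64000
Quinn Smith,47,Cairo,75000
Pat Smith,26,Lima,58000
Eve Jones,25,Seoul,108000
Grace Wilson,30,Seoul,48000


Filter: age > 30
Sort by: salary (descending)

Filtered records (3):
  Quinn Smith, age 47, salary $75000
  Carol Davis, age 51, salary $73000
  Dave Davis, age 56, salary $64000

Highest salary: Quinn Smith ($75000)

Quinn Smith


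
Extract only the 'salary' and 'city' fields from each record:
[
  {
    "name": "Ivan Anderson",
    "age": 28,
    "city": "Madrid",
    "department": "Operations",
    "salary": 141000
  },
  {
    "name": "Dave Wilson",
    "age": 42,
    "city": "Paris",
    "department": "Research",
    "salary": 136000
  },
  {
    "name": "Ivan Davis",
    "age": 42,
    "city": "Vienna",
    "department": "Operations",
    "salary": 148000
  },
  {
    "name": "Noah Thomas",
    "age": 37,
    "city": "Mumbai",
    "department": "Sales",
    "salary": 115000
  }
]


Original: 4 records with fields: name, age, city, department, salary
Keep: ['salary', 'city']
Drop: ['name', 'age', 'department']
Result: 4 records, 2 fields each

[
  {
    "salary": 141000,
    "city": "Madrid"
  },
  {
    "salary": 136000,
    "city": "Paris"
  },
  {
    "salary": 148000,
    "city": "Vienna"
  },
  {
    "salary": 115000,
    "city": "Mumbai"
  }
]


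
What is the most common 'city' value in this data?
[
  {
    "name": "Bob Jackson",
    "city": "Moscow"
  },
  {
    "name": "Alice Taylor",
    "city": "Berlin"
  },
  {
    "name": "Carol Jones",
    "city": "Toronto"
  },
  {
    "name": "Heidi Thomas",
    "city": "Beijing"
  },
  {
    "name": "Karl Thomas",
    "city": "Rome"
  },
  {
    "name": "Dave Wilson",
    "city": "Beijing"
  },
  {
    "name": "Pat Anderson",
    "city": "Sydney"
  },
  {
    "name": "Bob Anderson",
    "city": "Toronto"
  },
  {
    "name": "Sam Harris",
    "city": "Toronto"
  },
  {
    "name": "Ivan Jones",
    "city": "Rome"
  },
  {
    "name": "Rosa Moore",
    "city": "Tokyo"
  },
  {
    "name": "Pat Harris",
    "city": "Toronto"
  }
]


Counting 'city' values across 12 records:

  Toronto: 4 ####
  Beijing: 2 ##
  Rome: 2 ##
  Moscow: 1 #
  Berlin: 1 #
  Sydney: 1 #
  Tokyo: 1 #

Most common: Toronto (4 times)

Toronto (4 times)


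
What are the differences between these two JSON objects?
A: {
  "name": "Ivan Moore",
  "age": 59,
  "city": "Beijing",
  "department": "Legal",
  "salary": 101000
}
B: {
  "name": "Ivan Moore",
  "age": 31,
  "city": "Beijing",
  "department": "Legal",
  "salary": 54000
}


Comparing each field (in key order):
  name: same
  age: DIFFERENT
  city: same
  department: same
  salary: DIFFERENT
Differences:
  age: 59 -> 31
  salary: 101000 -> 54000

2 field(s) changed

2 changes: age, salary


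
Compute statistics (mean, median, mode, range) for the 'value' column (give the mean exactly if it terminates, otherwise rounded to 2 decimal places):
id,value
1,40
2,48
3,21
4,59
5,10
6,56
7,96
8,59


Data: [40, 48, 21, 59, 10, 56, 96, 59]
Count: 8
Sum: 389
Mean: 389/8 = 48.625
Sorted: [10, 21, 40, 48, 56, 59, 59, 96]
Median: 52.0
Mode: 59 (2 times)
Range: 96 - 10 = 86
Min: 10, Max: 96

mean=48.625, median=52.0, mode=59, range=86


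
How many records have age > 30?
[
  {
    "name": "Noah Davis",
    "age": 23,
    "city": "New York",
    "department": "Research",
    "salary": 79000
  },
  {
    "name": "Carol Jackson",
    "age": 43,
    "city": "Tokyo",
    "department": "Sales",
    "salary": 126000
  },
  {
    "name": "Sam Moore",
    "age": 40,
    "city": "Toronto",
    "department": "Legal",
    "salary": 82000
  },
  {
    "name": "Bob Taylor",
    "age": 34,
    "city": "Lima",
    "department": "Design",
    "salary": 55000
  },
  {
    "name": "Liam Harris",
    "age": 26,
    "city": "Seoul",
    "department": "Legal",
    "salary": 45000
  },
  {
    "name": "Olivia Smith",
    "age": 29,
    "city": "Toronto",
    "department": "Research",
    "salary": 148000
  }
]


Data: 6 records
Condition: age > 30

Checking each record:
  Noah Davis: 23
  Carol Jackson: 43 MATCH
  Sam Moore: 40 MATCH
  Bob Taylor: 34 MATCH
  Liam Harris: 26
  Olivia Smith: 29

Count: 3

3


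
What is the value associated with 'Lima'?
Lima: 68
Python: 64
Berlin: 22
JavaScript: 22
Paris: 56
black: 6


Looking up key 'Lima'
Value: 68

68


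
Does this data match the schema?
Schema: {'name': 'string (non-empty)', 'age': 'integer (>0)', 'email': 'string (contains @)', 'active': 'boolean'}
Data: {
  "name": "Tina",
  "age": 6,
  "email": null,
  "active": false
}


Validating each field against schema:
  name: OK (non-empty string)
  age: OK (positive integer)
  email: FAIL (null is not a string)
  active: OK (boolean)

Result: INVALID (1 error: email)

INVALID (1 error: email)


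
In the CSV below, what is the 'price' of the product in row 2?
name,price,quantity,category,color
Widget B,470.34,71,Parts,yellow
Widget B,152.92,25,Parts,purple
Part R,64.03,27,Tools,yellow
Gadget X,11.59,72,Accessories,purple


Query: Row 2 ('Widget B'), column 'price'
Value: 152.92

152.92


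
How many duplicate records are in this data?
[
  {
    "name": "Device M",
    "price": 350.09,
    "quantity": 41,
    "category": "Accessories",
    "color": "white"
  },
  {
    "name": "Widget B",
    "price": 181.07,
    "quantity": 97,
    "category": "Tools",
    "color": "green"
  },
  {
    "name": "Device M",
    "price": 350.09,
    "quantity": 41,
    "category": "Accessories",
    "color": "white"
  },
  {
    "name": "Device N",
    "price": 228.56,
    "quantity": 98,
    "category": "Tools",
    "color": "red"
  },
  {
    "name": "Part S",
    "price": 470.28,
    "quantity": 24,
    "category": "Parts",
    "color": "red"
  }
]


Checking 5 records for duplicates:

  Row 1: Device M ($350.09, qty 41)
  Row 2: Widget B ($181.07, qty 97)
  Row 3: Device M ($350.09, qty 41) <-- DUPLICATE
  Row 4: Device N ($228.56, qty 98)
  Row 5: Part S ($470.28, qty 24)

Duplicates found: 1
Unique records: 4

1 duplicates, 4 unique


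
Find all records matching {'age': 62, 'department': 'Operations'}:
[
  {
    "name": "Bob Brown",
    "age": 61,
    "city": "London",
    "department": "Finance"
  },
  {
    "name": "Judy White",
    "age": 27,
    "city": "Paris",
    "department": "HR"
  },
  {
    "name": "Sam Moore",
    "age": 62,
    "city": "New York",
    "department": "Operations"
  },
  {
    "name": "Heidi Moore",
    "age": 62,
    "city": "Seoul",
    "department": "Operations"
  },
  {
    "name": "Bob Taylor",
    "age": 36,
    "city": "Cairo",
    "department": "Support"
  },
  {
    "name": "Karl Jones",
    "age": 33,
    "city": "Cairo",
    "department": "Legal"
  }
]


Search criteria: {'age': 62, 'department': 'Operations'}

Checking 6 records:
  Bob Brown: {age: 61, department: Finance}
  Judy White: {age: 27, department: HR}
  Sam Moore: {age: 62, department: Operations} <-- MATCH
  Heidi Moore: {age: 62, department: Operations} <-- MATCH
  Bob Taylor: {age: 36, department: Support}
  Karl Jones: {age: 33, department: Legal}

Matches: ["Sam Moore", "Heidi Moore"]

["Sam Moore", "Heidi Moore"]


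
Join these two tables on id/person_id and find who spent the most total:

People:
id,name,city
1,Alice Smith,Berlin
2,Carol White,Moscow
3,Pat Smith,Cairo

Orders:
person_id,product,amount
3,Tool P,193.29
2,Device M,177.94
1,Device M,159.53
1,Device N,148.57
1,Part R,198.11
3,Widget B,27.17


Join on: people.id = orders.person_id

Joined rows:
  Pat Smith (Cairo) bought Tool P for $193.29
  Carol White (Moscow) bought Device M for $177.94
  Alice Smith (Berlin) bought Device M for $159.53
  Alice Smith (Berlin) bought Device N for $148.57
  Alice Smith (Berlin) bought Part R for $198.11
  Pat Smith (Cairo) bought Widget B for $27.17

Total per person:
  Alice Smith: $506.21
  Pat Smith: $220.46
  Carol White: $177.94

Top spender: Alice Smith ($506.21)

Alice Smith ($506.21)


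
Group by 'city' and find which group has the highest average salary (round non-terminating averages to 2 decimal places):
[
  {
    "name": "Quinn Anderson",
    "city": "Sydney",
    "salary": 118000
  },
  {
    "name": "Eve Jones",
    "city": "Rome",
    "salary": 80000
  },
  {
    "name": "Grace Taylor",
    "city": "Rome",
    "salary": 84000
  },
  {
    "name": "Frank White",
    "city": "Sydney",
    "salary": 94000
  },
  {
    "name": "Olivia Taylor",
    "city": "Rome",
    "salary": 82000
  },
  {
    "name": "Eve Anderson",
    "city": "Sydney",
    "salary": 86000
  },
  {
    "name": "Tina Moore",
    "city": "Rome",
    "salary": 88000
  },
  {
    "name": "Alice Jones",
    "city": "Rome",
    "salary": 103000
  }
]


Group by: city

Groups:
  Rome: 5 people, avg salary = 437000/5 = $87400
  Sydney: 3 people, avg salary = 298000/3 ≈ $99333.33

Highest average salary: Sydney (≈$99333.33)

Sydney (≈$99333.33)


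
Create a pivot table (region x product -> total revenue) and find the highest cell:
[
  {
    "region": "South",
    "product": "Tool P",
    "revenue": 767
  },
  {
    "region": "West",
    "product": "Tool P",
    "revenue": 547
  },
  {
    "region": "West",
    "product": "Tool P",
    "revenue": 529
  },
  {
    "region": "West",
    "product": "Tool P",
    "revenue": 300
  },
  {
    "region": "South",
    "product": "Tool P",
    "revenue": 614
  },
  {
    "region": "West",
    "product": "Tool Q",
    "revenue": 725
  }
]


Pivot: region (rows) x product (columns) -> total revenue

     Tool P        Tool Q      
South         1381             0  
West          1376           725  

Highest: South / Tool P = $1381

South / Tool P = $1381


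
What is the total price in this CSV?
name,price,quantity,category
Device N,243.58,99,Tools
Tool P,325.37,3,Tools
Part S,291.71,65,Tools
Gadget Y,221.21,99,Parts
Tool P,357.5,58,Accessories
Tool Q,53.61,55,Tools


Computing total price:
Values: [243.58, 325.37, 291.71, 221.21, 357.5, 53.61]
Sum = 1492.98

1492.98


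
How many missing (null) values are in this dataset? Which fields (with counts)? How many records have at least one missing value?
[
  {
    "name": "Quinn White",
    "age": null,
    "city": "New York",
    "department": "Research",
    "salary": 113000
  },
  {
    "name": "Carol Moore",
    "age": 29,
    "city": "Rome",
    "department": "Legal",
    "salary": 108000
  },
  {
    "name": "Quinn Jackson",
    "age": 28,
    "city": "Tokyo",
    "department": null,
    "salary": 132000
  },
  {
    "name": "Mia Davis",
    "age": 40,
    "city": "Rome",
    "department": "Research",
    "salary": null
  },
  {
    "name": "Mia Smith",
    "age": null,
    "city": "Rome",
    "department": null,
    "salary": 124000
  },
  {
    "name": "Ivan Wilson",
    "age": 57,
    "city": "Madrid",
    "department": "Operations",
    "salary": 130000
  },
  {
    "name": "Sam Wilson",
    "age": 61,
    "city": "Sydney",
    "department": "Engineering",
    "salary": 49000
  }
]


Checking for missing (null) values in 7 records:

  Quinn White: age
  Carol Moore: complete
  Quinn Jackson: department
  Mia Davis: salary
  Mia Smith: age, department
  Ivan Wilson: complete
  Sam Wilson: complete

Per field:
  name: 0 missing
  age: 2 missing
  city: 0 missing
  department: 2 missing
  salary: 1 missing

Total missing values: 5
Records with any missing: 4

5 missing values (age: 2, department: 2, salary: 1); 4 incomplete records


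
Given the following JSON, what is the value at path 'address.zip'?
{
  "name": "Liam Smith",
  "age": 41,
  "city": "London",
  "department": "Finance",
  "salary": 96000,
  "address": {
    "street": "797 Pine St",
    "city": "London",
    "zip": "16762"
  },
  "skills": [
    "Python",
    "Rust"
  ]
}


Query: address.zip
Path: address -> zip
Value: 16762

16762


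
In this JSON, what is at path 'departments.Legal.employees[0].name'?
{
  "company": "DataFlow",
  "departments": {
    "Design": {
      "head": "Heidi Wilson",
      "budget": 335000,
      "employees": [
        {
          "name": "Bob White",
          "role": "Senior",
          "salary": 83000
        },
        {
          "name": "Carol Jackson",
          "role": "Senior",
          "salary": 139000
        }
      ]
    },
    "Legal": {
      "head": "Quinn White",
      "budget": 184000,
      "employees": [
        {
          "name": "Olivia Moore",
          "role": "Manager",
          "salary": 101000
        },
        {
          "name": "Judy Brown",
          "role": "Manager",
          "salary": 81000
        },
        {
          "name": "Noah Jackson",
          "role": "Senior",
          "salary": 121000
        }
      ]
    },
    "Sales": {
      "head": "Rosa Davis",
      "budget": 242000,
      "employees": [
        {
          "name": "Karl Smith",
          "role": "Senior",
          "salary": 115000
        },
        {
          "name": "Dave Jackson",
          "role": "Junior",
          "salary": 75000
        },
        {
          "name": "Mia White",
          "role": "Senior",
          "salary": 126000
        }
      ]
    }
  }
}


Path: departments.Legal.employees[0].name

Navigate:
  -> departments
  -> Legal
  -> employees[0].name = 'Olivia Moore'

Olivia Moore


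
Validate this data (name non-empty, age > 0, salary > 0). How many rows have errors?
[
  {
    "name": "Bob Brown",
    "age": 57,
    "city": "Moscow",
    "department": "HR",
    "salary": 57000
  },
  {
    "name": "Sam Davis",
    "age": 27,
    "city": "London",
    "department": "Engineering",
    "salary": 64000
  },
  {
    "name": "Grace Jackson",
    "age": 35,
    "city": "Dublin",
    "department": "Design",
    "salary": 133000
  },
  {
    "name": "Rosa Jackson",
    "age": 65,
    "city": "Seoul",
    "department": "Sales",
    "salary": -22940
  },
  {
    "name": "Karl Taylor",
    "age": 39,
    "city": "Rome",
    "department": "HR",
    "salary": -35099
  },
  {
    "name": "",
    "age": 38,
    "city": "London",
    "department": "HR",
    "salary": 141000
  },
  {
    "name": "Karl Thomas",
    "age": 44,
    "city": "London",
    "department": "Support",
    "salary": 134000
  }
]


Validating 7 records:
Rules: name non-empty, age > 0, salary > 0

  Row 1 (Bob Brown): OK
  Row 2 (Sam Davis): OK
  Row 3 (Grace Jackson): OK
  Row 4 (Rosa Jackson): negative salary: -22940
  Row 5 (Karl Taylor): negative salary: -35099
  Row 6 (???): empty name
  Row 7 (Karl Thomas): OK

Total errors: 3

3 errors


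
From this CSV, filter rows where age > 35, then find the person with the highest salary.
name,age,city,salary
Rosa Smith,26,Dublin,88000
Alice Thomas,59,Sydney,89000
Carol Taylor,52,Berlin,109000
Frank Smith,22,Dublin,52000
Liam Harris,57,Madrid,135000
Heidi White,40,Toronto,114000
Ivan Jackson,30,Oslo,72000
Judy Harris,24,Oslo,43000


Filter: age > 35
Sort by: salary (descending)

Filtered records (4):
  Liam Harris, age 57, salary $135000
  Heidi White, age 40, salary $114000
  Carol Taylor, age 52, salary $109000
  Alice Thomas, age 59, salary $89000

Highest salary: Liam Harris ($135000)

Liam Harris


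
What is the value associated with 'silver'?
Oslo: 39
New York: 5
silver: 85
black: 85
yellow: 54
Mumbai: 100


Looking up key 'silver'
Value: 85

85


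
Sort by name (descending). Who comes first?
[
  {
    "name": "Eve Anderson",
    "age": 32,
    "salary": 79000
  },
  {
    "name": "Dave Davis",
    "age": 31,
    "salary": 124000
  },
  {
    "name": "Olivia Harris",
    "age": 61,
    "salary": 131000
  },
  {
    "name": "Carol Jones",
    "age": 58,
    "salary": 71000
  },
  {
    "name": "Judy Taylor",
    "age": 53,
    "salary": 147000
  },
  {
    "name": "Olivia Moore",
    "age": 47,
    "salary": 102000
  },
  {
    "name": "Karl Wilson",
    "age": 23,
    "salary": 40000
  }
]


Sort by: name (descending)

Sorted order:
  1. Olivia Moore (name = Olivia Moore)
  2. Olivia Harris (name = Olivia Harris)
  3. Karl Wilson (name = Karl Wilson)
  4. Judy Taylor (name = Judy Taylor)
  5. Eve Anderson (name = Eve Anderson)
  6. Dave Davis (name = Dave Davis)
  7. Carol Jones (name = Carol Jones)

First: Olivia Moore

Olivia Moore
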